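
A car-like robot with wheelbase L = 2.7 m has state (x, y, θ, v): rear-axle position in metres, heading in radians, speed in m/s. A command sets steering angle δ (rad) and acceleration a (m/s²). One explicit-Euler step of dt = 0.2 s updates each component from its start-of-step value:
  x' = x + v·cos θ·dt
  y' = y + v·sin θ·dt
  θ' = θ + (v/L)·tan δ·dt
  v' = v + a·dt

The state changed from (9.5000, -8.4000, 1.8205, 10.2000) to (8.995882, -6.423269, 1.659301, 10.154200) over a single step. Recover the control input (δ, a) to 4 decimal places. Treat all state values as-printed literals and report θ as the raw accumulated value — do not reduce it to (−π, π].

δ = -0.2102, a = -0.2290

a = (v'−v)/dt = (-0.045800)/0.2 = -0.2290
Δθ = θ'−θ = -0.161199;  (v·dt/L) = 10.2000·0.2/2.7 = 0.755556
tan δ = Δθ·L/(v·dt) = -0.213352  →  δ = -0.2102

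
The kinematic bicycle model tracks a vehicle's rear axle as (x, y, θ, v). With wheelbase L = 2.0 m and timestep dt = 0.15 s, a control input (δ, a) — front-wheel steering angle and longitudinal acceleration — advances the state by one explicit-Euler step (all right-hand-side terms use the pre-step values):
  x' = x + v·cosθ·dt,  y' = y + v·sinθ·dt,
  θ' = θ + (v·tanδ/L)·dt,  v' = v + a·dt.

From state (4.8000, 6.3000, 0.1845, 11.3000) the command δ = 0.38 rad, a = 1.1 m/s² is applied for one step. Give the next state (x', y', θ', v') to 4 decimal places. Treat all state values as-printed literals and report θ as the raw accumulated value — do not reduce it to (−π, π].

x' = 4.8000 + 11.3000·cos(0.1845)·0.15 = 6.4662
y' = 6.3000 + 11.3000·sin(0.1845)·0.15 = 6.6110
θ' = 0.1845 + (11.3000/2.0)·tan(0.38)·0.15 = 0.5230
v' = 11.3000 + 1.1000·0.15 = 11.4650

(6.4662, 6.6110, 0.5230, 11.4650)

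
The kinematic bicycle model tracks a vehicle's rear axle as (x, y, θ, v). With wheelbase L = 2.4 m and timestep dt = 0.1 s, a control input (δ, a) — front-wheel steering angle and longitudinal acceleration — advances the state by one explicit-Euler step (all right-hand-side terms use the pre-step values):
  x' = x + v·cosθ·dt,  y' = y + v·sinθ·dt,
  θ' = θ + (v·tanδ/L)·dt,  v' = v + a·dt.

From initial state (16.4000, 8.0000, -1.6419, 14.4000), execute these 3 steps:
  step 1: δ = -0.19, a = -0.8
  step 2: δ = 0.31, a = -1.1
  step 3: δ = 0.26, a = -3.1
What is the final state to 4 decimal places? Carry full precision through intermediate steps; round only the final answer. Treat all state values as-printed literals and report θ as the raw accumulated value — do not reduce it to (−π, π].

after step 1 (δ=-0.19, a=-0.8): (16.297697, 6.563639, -1.757292, 14.320000)
after step 2 (δ=0.31, a=-1.1): (16.032181, 5.156469, -1.566163, 14.210000)
after step 3 (δ=0.26, a=-3.1): (16.038764, 3.735485, -1.408656, 13.900000)

(16.0388, 3.7355, -1.4087, 13.9000)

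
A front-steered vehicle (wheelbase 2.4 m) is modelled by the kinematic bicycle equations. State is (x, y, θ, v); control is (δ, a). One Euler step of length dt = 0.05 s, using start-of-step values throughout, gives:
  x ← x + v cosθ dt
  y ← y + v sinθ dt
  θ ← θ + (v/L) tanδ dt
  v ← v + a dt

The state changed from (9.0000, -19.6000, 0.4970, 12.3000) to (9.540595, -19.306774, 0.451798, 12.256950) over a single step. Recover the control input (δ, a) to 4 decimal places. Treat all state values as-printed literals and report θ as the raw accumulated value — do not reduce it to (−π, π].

a = (v'−v)/dt = (-0.043050)/0.05 = -0.8610
Δθ = θ'−θ = -0.045202;  (v·dt/L) = 12.3000·0.05/2.4 = 0.256250
tan δ = Δθ·L/(v·dt) = -0.176398  →  δ = -0.1746

δ = -0.1746, a = -0.8610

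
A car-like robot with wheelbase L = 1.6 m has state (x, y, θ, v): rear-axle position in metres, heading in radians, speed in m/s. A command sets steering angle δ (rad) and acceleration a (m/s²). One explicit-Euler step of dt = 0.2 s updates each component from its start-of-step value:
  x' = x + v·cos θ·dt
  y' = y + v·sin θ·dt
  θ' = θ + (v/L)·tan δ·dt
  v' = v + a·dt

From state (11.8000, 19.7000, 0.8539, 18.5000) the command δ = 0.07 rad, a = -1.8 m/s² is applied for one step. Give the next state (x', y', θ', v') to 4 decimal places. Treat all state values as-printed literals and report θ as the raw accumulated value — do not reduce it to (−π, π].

x' = 11.8000 + 18.5000·cos(0.8539)·0.2 = 14.2311
y' = 19.7000 + 18.5000·sin(0.8539)·0.2 = 22.4892
θ' = 0.8539 + (18.5000/1.6)·tan(0.07)·0.2 = 1.0160
v' = 18.5000 − 1.8000·0.2 = 18.1400

(14.2311, 22.4892, 1.0160, 18.1400)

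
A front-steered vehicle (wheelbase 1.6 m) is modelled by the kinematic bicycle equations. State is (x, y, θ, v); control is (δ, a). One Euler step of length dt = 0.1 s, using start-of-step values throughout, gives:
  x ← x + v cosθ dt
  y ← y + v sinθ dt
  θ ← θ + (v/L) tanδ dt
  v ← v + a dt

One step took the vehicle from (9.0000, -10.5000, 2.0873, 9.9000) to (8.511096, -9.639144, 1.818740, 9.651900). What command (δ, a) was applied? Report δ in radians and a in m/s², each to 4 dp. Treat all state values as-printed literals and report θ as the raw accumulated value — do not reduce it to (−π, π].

δ = -0.4095, a = -2.4810

a = (v'−v)/dt = (-0.248100)/0.1 = -2.4810
Δθ = θ'−θ = -0.268560;  (v·dt/L) = 9.9000·0.1/1.6 = 0.618750
tan δ = Δθ·L/(v·dt) = -0.434036  →  δ = -0.4095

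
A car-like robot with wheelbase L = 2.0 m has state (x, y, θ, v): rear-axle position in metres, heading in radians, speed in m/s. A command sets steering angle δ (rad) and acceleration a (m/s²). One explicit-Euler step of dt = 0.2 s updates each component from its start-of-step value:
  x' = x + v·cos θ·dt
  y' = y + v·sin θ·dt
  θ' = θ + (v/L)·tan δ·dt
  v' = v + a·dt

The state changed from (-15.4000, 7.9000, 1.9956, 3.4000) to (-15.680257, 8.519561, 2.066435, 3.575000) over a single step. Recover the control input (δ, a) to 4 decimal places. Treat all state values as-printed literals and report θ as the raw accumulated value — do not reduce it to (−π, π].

δ = 0.2054, a = 0.8750

a = (v'−v)/dt = (0.175000)/0.2 = 0.8750
Δθ = θ'−θ = 0.070835;  (v·dt/L) = 3.4000·0.2/2.0 = 0.340000
tan δ = Δθ·L/(v·dt) = 0.208338  →  δ = 0.2054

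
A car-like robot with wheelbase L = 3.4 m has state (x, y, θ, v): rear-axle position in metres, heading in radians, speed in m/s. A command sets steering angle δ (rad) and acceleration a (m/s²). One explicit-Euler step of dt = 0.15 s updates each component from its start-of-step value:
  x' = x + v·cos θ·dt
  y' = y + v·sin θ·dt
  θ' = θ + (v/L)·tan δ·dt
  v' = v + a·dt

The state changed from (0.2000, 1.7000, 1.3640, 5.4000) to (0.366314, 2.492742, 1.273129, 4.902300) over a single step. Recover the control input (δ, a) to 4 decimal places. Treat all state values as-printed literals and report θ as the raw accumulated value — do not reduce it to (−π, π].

a = (v'−v)/dt = (-0.497700)/0.15 = -3.3180
Δθ = θ'−θ = -0.090871;  (v·dt/L) = 5.4000·0.15/3.4 = 0.238235
tan δ = Δθ·L/(v·dt) = -0.381434  →  δ = -0.3644

δ = -0.3644, a = -3.3180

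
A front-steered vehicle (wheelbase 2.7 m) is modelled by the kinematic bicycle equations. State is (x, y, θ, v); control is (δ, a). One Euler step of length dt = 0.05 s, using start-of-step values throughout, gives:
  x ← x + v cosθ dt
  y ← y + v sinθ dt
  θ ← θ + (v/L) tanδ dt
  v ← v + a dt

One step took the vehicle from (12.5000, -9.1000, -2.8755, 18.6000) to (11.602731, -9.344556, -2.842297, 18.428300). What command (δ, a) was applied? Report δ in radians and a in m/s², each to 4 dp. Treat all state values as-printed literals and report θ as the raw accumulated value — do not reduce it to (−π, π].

δ = 0.0961, a = -3.4340

a = (v'−v)/dt = (-0.171700)/0.05 = -3.4340
Δθ = θ'−θ = 0.033203;  (v·dt/L) = 18.6000·0.05/2.7 = 0.344444
tan δ = Δθ·L/(v·dt) = 0.096396  →  δ = 0.0961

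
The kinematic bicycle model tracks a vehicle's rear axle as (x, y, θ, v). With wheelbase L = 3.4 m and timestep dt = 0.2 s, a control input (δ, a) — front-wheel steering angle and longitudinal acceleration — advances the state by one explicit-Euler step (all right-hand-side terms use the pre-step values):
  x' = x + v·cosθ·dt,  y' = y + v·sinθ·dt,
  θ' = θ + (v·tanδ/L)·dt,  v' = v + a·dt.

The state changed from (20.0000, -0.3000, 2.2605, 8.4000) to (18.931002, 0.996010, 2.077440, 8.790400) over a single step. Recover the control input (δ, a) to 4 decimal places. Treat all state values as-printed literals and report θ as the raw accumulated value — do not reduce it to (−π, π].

δ = -0.3548, a = 1.9520

a = (v'−v)/dt = (0.390400)/0.2 = 1.9520
Δθ = θ'−θ = -0.183060;  (v·dt/L) = 8.4000·0.2/3.4 = 0.494118
tan δ = Δθ·L/(v·dt) = -0.370479  →  δ = -0.3548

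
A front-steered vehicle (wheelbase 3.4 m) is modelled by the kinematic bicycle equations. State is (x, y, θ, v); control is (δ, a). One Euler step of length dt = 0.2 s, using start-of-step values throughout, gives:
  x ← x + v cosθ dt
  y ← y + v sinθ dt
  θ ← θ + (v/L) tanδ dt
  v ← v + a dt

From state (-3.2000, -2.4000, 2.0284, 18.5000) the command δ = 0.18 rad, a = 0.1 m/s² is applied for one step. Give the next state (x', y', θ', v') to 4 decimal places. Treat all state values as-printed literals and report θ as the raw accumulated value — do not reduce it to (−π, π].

(-4.8347, 0.9193, 2.2264, 18.5200)

x' = -3.2000 + 18.5000·cos(2.0284)·0.2 = -4.8347
y' = -2.4000 + 18.5000·sin(2.0284)·0.2 = 0.9193
θ' = 2.0284 + (18.5000/3.4)·tan(0.18)·0.2 = 2.2264
v' = 18.5000 + 0.1000·0.2 = 18.5200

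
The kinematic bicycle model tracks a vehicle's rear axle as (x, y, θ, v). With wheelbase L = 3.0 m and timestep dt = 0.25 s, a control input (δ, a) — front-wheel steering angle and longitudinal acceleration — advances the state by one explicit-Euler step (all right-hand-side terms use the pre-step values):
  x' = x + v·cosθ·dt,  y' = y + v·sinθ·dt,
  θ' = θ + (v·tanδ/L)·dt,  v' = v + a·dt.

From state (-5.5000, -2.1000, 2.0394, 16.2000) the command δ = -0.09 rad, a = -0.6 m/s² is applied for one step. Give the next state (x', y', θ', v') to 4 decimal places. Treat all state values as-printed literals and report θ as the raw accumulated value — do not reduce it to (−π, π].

(-7.3291, 1.5134, 1.9176, 16.0500)

x' = -5.5000 + 16.2000·cos(2.0394)·0.25 = -7.3291
y' = -2.1000 + 16.2000·sin(2.0394)·0.25 = 1.5134
θ' = 2.0394 + (16.2000/3.0)·tan(-0.09)·0.25 = 1.9176
v' = 16.2000 − 0.6000·0.25 = 16.0500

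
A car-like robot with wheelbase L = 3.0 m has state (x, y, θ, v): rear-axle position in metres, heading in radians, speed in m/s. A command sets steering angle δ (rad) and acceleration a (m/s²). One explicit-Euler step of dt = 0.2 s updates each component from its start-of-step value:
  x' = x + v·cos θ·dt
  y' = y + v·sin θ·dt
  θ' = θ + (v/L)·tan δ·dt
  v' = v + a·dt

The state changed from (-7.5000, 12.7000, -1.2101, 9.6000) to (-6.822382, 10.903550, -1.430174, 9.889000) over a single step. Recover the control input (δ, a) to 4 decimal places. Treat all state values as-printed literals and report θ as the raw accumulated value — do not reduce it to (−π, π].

δ = -0.3312, a = 1.4450

a = (v'−v)/dt = (0.289000)/0.2 = 1.4450
Δθ = θ'−θ = -0.220074;  (v·dt/L) = 9.6000·0.2/3.0 = 0.640000
tan δ = Δθ·L/(v·dt) = -0.343866  →  δ = -0.3312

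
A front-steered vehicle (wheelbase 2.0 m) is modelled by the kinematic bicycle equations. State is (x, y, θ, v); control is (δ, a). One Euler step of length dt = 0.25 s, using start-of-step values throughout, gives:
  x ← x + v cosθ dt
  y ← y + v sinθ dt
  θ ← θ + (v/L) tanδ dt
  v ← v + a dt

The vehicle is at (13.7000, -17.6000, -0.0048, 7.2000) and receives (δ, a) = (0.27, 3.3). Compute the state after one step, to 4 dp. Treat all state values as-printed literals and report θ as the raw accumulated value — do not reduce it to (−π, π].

(15.5000, -17.6086, 0.2443, 8.0250)

x' = 13.7000 + 7.2000·cos(-0.0048)·0.25 = 15.5000
y' = -17.6000 + 7.2000·sin(-0.0048)·0.25 = -17.6086
θ' = -0.0048 + (7.2000/2.0)·tan(0.27)·0.25 = 0.2443
v' = 7.2000 + 3.3000·0.25 = 8.0250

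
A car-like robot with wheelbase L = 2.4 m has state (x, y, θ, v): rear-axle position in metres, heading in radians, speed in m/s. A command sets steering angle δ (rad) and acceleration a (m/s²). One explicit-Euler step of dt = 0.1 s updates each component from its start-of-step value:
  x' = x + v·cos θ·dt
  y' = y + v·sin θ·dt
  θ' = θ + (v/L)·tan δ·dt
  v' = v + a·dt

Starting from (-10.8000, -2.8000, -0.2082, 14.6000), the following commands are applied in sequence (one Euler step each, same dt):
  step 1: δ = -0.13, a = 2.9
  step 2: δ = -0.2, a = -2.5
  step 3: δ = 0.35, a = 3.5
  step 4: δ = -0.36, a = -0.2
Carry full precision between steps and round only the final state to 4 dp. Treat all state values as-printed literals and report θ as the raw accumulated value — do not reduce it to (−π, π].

(-5.1313, -4.3969, -0.4259, 14.9700)

after step 1 (δ=-0.13, a=2.9): (-9.371529, -3.101781, -0.287732, 14.890000)
after step 2 (δ=-0.2, a=-2.5): (-7.943742, -3.524326, -0.413497, 14.640000)
after step 3 (δ=0.35, a=3.5): (-6.603126, -4.112581, -0.190829, 14.990000)
after step 4 (δ=-0.36, a=-0.2): (-5.131337, -4.396901, -0.425924, 14.970000)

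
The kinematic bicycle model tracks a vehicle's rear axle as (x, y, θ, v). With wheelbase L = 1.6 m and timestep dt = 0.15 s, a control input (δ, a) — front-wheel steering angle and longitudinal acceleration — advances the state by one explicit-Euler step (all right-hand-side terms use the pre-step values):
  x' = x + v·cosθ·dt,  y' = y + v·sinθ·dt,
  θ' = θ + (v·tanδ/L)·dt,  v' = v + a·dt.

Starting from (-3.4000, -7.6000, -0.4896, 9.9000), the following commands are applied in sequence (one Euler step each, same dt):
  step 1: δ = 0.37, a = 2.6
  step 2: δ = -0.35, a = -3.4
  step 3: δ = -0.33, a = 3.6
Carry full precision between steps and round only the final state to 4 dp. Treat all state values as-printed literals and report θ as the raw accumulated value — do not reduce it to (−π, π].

after step 1 (δ=0.37, a=2.6): (-2.089456, -8.298355, -0.129615, 10.290000)
after step 2 (δ=-0.35, a=-3.4): (-0.558903, -8.497856, -0.481753, 9.780000)
after step 3 (δ=-0.33, a=3.6): (0.741129, -9.177566, -0.795805, 10.320000)

(0.7411, -9.1776, -0.7958, 10.3200)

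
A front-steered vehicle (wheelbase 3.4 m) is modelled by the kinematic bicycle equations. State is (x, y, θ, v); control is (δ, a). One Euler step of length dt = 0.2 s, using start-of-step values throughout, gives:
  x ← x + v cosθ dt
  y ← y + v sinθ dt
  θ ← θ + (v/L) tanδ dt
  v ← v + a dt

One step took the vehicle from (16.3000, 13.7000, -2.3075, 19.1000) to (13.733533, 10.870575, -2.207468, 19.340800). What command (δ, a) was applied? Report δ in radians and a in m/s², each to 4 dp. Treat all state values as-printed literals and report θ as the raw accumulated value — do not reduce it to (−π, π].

a = (v'−v)/dt = (0.240800)/0.2 = 1.2040
Δθ = θ'−θ = 0.100032;  (v·dt/L) = 19.1000·0.2/3.4 = 1.123529
tan δ = Δθ·L/(v·dt) = 0.089034  →  δ = 0.0888

δ = 0.0888, a = 1.2040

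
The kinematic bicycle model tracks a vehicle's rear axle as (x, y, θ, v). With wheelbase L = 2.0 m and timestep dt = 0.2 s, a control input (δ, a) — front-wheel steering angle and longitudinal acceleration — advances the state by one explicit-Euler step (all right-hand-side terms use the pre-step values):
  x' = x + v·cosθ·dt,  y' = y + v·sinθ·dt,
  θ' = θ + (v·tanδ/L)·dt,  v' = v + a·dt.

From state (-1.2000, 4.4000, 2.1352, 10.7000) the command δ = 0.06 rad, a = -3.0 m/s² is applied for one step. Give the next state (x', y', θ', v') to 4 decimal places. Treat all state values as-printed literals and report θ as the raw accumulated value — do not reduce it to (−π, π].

x' = -1.2000 + 10.7000·cos(2.1352)·0.2 = -2.3447
y' = 4.4000 + 10.7000·sin(2.1352)·0.2 = 6.2081
θ' = 2.1352 + (10.7000/2.0)·tan(0.06)·0.2 = 2.1995
v' = 10.7000 − 3.0000·0.2 = 10.1000

(-2.3447, 6.2081, 2.1995, 10.1000)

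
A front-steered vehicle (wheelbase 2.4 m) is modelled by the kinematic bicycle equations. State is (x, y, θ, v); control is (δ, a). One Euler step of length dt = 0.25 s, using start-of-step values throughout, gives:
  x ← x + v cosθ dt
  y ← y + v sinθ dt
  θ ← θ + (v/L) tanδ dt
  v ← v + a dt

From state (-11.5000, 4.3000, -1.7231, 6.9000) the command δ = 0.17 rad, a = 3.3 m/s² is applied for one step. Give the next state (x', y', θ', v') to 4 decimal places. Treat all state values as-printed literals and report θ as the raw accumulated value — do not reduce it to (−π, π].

(-11.7617, 2.5950, -1.5997, 7.7250)

x' = -11.5000 + 6.9000·cos(-1.7231)·0.25 = -11.7617
y' = 4.3000 + 6.9000·sin(-1.7231)·0.25 = 2.5950
θ' = -1.7231 + (6.9000/2.4)·tan(0.17)·0.25 = -1.5997
v' = 6.9000 + 3.3000·0.25 = 7.7250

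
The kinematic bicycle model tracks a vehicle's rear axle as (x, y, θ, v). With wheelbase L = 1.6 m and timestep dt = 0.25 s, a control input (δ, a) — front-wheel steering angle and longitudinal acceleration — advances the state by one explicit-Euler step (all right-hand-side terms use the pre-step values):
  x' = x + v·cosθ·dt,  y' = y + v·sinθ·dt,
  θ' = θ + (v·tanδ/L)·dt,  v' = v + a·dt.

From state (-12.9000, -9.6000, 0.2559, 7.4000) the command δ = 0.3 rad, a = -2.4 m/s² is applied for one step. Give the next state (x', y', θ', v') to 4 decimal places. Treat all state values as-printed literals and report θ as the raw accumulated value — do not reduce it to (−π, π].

x' = -12.9000 + 7.4000·cos(0.2559)·0.25 = -11.1102
y' = -9.6000 + 7.4000·sin(0.2559)·0.25 = -9.1317
θ' = 0.2559 + (7.4000/1.6)·tan(0.3)·0.25 = 0.6136
v' = 7.4000 − 2.4000·0.25 = 6.8000

(-11.1102, -9.1317, 0.6136, 6.8000)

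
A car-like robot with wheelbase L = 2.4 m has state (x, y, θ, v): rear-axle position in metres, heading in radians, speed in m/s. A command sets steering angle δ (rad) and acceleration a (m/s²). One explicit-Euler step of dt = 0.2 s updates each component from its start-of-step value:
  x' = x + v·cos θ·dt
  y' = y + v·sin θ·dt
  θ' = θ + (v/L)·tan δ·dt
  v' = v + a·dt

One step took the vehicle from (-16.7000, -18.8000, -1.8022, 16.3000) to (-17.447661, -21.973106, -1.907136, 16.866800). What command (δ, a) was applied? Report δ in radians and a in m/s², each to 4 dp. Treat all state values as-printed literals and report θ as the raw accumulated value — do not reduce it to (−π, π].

δ = -0.0771, a = 2.8340

a = (v'−v)/dt = (0.566800)/0.2 = 2.8340
Δθ = θ'−θ = -0.104936;  (v·dt/L) = 16.3000·0.2/2.4 = 1.358333
tan δ = Δθ·L/(v·dt) = -0.077253  →  δ = -0.0771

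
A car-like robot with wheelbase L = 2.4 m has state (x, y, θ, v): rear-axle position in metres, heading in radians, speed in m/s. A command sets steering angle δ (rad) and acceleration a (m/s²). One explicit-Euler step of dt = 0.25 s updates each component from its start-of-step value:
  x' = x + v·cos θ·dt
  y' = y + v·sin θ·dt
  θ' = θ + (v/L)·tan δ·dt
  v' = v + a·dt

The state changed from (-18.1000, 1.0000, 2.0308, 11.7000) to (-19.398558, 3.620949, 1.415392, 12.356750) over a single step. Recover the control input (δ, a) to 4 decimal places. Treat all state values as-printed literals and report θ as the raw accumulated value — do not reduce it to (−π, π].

δ = -0.4676, a = 2.6270

a = (v'−v)/dt = (0.656750)/0.25 = 2.6270
Δθ = θ'−θ = -0.615408;  (v·dt/L) = 11.7000·0.25/2.4 = 1.218750
tan δ = Δθ·L/(v·dt) = -0.504950  →  δ = -0.4676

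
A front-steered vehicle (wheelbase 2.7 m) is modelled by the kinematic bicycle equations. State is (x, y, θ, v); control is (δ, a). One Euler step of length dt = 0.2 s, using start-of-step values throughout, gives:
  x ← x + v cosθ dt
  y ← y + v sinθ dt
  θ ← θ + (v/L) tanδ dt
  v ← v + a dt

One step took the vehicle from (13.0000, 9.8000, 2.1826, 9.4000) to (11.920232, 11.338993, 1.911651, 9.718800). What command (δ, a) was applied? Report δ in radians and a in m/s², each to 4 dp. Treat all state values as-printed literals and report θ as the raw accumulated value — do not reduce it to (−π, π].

δ = -0.3711, a = 1.5940

a = (v'−v)/dt = (0.318800)/0.2 = 1.5940
Δθ = θ'−θ = -0.270949;  (v·dt/L) = 9.4000·0.2/2.7 = 0.696296
tan δ = Δθ·L/(v·dt) = -0.389129  →  δ = -0.3711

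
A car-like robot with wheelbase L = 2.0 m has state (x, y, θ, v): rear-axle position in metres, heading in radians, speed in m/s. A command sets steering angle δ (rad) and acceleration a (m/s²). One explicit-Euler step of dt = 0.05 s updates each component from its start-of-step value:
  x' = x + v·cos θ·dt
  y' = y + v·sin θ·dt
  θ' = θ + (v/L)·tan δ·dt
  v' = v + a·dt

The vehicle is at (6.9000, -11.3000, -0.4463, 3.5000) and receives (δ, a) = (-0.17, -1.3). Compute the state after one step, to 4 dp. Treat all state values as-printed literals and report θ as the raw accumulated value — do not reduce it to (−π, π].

(7.0579, -11.3755, -0.4613, 3.4350)

x' = 6.9000 + 3.5000·cos(-0.4463)·0.05 = 7.0579
y' = -11.3000 + 3.5000·sin(-0.4463)·0.05 = -11.3755
θ' = -0.4463 + (3.5000/2.0)·tan(-0.17)·0.05 = -0.4613
v' = 3.5000 − 1.3000·0.05 = 3.4350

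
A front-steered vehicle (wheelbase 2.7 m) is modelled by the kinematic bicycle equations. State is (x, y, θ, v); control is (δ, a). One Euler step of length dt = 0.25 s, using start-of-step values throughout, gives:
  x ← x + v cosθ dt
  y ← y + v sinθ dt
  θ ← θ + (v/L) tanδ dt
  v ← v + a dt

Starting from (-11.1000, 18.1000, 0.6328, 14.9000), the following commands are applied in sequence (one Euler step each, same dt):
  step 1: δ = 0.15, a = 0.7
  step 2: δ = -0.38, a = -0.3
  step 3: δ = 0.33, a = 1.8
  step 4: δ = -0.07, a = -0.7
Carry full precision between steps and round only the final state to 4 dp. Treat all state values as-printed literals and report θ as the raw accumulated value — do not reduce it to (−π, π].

(0.8165, 26.8223, 0.6592, 15.2750)

after step 1 (δ=0.15, a=0.7): (-8.096254, 20.302983, 0.841311, 15.075000)
after step 2 (δ=-0.38, a=-0.3): (-5.584434, 23.112652, 0.283797, 15.000000)
after step 3 (δ=0.33, a=1.8): (-1.984437, 24.162662, 0.759526, 15.450000)
after step 4 (δ=-0.07, a=-0.7): (0.816503, 26.822294, 0.659223, 15.275000)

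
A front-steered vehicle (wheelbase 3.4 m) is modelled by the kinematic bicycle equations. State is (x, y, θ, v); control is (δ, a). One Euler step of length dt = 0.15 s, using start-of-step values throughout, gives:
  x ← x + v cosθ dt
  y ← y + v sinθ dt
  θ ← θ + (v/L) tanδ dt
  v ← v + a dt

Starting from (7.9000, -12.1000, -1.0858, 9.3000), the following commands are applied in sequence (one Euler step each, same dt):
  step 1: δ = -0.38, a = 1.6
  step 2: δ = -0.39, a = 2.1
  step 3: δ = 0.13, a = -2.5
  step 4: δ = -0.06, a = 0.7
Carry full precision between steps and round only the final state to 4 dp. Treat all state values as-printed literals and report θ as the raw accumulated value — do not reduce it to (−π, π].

after step 1 (δ=-0.38, a=1.6): (8.550356, -13.334124, -1.249677, 9.540000)
after step 2 (δ=-0.39, a=2.1): (9.002021, -14.691975, -1.422682, 9.855000)
after step 3 (δ=0.13, a=-2.5): (9.220171, -16.154040, -1.365841, 9.480000)
after step 4 (δ=-0.06, a=0.7): (9.509582, -17.546277, -1.390965, 9.585000)

(9.5096, -17.5463, -1.3910, 9.5850)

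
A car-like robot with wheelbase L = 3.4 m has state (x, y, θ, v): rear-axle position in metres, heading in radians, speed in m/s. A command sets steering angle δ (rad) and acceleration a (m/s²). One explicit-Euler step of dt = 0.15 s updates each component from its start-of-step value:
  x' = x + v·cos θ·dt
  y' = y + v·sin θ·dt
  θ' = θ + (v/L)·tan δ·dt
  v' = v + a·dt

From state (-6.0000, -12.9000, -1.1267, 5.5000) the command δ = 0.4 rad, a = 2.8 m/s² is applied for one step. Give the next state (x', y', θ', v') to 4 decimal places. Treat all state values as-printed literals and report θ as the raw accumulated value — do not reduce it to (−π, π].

x' = -6.0000 + 5.5000·cos(-1.1267)·0.15 = -5.6455
y' = -12.9000 + 5.5000·sin(-1.1267)·0.15 = -13.6450
θ' = -1.1267 + (5.5000/3.4)·tan(0.4)·0.15 = -1.0241
v' = 5.5000 + 2.8000·0.15 = 5.9200

(-5.6455, -13.6450, -1.0241, 5.9200)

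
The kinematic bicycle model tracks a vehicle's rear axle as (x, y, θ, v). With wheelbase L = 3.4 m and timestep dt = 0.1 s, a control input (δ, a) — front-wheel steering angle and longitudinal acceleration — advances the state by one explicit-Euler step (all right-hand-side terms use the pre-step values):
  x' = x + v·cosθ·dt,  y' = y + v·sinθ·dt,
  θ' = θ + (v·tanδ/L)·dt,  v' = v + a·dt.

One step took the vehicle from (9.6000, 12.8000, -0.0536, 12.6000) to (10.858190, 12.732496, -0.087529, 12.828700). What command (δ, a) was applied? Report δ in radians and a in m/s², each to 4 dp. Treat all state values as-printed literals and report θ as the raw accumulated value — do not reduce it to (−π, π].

a = (v'−v)/dt = (0.228700)/0.1 = 2.2870
Δθ = θ'−θ = -0.033929;  (v·dt/L) = 12.6000·0.1/3.4 = 0.370588
tan δ = Δθ·L/(v·dt) = -0.091554  →  δ = -0.0913

δ = -0.0913, a = 2.2870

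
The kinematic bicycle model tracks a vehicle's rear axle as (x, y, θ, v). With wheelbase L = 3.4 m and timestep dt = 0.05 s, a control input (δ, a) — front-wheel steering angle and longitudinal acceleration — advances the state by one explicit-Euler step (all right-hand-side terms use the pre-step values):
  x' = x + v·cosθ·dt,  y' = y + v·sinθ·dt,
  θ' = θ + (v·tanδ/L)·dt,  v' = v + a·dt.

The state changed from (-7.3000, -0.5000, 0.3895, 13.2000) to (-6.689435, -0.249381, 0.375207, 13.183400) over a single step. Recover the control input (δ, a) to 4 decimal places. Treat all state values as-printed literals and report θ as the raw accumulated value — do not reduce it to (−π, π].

a = (v'−v)/dt = (-0.016600)/0.05 = -0.3320
Δθ = θ'−θ = -0.014293;  (v·dt/L) = 13.2000·0.05/3.4 = 0.194118
tan δ = Δθ·L/(v·dt) = -0.073631  →  δ = -0.0735

δ = -0.0735, a = -0.3320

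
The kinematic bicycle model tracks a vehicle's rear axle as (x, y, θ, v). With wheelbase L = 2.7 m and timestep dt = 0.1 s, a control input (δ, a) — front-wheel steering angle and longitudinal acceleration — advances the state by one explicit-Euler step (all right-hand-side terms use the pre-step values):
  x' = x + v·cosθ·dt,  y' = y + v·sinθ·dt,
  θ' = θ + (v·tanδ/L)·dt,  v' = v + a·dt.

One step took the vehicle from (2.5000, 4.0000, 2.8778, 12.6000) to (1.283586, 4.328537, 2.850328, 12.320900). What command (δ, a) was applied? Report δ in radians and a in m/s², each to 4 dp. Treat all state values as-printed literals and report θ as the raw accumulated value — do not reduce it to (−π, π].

a = (v'−v)/dt = (-0.279100)/0.1 = -2.7910
Δθ = θ'−θ = -0.027472;  (v·dt/L) = 12.6000·0.1/2.7 = 0.466667
tan δ = Δθ·L/(v·dt) = -0.058869  →  δ = -0.0588

δ = -0.0588, a = -2.7910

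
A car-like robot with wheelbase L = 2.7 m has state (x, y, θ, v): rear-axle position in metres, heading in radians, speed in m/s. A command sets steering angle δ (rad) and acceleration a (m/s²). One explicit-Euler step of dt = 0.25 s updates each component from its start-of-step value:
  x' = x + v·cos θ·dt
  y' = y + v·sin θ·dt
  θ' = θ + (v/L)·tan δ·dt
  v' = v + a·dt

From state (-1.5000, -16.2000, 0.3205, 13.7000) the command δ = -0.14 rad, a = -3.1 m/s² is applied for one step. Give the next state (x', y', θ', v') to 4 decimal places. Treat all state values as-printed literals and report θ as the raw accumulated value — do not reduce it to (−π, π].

x' = -1.5000 + 13.7000·cos(0.3205)·0.25 = 1.7506
y' = -16.2000 + 13.7000·sin(0.3205)·0.25 = -15.1210
θ' = 0.3205 + (13.7000/2.7)·tan(-0.14)·0.25 = 0.1417
v' = 13.7000 − 3.1000·0.25 = 12.9250

(1.7506, -15.1210, 0.1417, 12.9250)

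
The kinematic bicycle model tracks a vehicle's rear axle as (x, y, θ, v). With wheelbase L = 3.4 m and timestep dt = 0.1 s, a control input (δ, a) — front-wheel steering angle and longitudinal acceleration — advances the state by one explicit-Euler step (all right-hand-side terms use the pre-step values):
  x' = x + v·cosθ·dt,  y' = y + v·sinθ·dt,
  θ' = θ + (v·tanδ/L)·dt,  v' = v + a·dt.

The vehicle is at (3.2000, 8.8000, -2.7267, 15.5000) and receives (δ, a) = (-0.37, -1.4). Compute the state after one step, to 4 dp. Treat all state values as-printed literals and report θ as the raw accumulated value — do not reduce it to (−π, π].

(1.7815, 8.1752, -2.9035, 15.3600)

x' = 3.2000 + 15.5000·cos(-2.7267)·0.1 = 1.7815
y' = 8.8000 + 15.5000·sin(-2.7267)·0.1 = 8.1752
θ' = -2.7267 + (15.5000/3.4)·tan(-0.37)·0.1 = -2.9035
v' = 15.5000 − 1.4000·0.1 = 15.3600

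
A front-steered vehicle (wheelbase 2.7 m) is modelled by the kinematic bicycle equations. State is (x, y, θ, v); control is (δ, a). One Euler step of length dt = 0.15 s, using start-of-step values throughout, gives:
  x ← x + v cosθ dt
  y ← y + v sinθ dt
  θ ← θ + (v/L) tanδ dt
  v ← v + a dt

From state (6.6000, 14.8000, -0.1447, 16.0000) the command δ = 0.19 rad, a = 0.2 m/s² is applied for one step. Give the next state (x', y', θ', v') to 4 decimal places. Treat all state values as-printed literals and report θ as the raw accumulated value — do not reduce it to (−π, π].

x' = 6.6000 + 16.0000·cos(-0.1447)·0.15 = 8.9749
y' = 14.8000 + 16.0000·sin(-0.1447)·0.15 = 14.4539
θ' = -0.1447 + (16.0000/2.7)·tan(0.19)·0.15 = 0.0263
v' = 16.0000 + 0.2000·0.15 = 16.0300

(8.9749, 14.4539, 0.0263, 16.0300)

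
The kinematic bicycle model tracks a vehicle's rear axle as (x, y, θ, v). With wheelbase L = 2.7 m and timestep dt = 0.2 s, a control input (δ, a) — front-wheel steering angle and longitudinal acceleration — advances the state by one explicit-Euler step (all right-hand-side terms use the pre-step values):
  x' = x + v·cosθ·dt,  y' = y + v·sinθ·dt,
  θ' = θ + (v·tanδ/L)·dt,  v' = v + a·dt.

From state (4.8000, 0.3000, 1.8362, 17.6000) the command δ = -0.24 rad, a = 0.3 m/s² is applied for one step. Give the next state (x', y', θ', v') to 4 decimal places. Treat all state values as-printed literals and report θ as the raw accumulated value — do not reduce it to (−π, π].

x' = 4.8000 + 17.6000·cos(1.8362)·0.2 = 3.8767
y' = 0.3000 + 17.6000·sin(1.8362)·0.2 = 3.6968
θ' = 1.8362 + (17.6000/2.7)·tan(-0.24)·0.2 = 1.5172
v' = 17.6000 + 0.3000·0.2 = 17.6600

(3.8767, 3.6968, 1.5172, 17.6600)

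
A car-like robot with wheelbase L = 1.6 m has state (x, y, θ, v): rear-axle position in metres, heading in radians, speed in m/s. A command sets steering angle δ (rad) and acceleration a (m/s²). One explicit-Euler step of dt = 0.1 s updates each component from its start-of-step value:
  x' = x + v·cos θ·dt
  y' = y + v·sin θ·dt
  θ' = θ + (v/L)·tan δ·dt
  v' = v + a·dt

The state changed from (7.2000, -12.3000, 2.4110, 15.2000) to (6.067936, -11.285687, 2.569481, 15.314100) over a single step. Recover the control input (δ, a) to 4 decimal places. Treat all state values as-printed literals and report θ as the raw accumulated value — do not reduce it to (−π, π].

δ = 0.1653, a = 1.1410

a = (v'−v)/dt = (0.114100)/0.1 = 1.1410
Δθ = θ'−θ = 0.158481;  (v·dt/L) = 15.2000·0.1/1.6 = 0.950000
tan δ = Δθ·L/(v·dt) = 0.166822  →  δ = 0.1653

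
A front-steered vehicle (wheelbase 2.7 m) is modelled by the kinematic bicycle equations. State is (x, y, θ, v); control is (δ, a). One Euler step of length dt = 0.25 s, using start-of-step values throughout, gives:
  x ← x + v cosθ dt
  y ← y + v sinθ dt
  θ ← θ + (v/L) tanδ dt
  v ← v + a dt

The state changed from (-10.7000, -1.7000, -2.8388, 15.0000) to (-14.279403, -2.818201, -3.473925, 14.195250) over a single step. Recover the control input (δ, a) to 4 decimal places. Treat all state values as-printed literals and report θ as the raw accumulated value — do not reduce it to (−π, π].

δ = -0.4289, a = -3.2190

a = (v'−v)/dt = (-0.804750)/0.25 = -3.2190
Δθ = θ'−θ = -0.635125;  (v·dt/L) = 15.0000·0.25/2.7 = 1.388889
tan δ = Δθ·L/(v·dt) = -0.457290  →  δ = -0.4289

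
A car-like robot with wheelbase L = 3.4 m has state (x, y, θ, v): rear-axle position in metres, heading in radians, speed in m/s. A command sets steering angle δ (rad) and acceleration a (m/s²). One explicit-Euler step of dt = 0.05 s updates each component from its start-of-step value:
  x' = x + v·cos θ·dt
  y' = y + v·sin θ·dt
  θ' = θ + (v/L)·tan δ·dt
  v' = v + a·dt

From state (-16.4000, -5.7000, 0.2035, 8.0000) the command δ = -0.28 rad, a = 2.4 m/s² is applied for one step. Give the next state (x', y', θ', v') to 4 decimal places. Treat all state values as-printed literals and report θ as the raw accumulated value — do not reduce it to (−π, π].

(-16.0083, -5.6192, 0.1697, 8.1200)

x' = -16.4000 + 8.0000·cos(0.2035)·0.05 = -16.0083
y' = -5.7000 + 8.0000·sin(0.2035)·0.05 = -5.6192
θ' = 0.2035 + (8.0000/3.4)·tan(-0.28)·0.05 = 0.1697
v' = 8.0000 + 2.4000·0.05 = 8.1200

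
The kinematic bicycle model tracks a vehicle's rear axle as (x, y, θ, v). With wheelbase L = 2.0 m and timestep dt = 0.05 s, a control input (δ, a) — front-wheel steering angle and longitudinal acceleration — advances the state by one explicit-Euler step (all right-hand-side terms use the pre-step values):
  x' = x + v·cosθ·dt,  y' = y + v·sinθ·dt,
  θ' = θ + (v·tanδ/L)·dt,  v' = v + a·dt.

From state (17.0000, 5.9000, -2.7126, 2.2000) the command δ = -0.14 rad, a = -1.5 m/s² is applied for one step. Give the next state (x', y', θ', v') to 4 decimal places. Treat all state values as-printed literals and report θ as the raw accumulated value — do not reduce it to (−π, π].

x' = 17.0000 + 2.2000·cos(-2.7126)·0.05 = 16.9000
y' = 5.9000 + 2.2000·sin(-2.7126)·0.05 = 5.8542
θ' = -2.7126 + (2.2000/2.0)·tan(-0.14)·0.05 = -2.7204
v' = 2.2000 − 1.5000·0.05 = 2.1250

(16.9000, 5.8542, -2.7204, 2.1250)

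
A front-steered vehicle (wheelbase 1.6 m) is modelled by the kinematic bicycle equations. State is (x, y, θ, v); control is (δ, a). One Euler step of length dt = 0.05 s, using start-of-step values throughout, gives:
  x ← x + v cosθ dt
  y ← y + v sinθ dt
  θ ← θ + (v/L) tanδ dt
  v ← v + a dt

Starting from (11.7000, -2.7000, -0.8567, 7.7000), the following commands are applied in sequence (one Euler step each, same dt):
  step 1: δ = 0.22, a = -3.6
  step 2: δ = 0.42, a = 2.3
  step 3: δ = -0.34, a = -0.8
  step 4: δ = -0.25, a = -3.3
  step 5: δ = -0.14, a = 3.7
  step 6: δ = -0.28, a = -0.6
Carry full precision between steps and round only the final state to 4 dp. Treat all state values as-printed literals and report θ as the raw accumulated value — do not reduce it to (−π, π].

after step 1 (δ=0.22, a=-3.6): (11.952150, -2.990939, -0.802892, 7.520000)
after step 2 (δ=0.42, a=2.3): (12.213331, -3.261421, -0.697947, 7.635000)
after step 3 (δ=-0.34, a=-0.8): (12.505813, -3.506751, -0.782346, 7.595000)
after step 4 (δ=-0.25, a=-3.3): (12.775155, -3.774454, -0.842950, 7.430000)
after step 5 (δ=-0.14, a=3.7): (13.022301, -4.051820, -0.875671, 7.615000)
after step 6 (δ=-0.28, a=-0.6): (13.266164, -4.344225, -0.944099, 7.585000)

(13.2662, -4.3442, -0.9441, 7.5850)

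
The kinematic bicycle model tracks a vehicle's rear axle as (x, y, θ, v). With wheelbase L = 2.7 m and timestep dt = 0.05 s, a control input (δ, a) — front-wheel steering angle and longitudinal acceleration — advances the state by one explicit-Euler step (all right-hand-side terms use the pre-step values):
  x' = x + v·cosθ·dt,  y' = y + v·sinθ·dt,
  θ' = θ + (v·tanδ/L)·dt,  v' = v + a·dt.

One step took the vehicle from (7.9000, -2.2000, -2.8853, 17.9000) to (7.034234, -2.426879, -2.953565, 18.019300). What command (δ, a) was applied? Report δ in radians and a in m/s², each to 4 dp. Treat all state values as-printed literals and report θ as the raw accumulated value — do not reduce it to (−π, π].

a = (v'−v)/dt = (0.119300)/0.05 = 2.3860
Δθ = θ'−θ = -0.068265;  (v·dt/L) = 17.9000·0.05/2.7 = 0.331481
tan δ = Δθ·L/(v·dt) = -0.205939  →  δ = -0.2031

δ = -0.2031, a = 2.3860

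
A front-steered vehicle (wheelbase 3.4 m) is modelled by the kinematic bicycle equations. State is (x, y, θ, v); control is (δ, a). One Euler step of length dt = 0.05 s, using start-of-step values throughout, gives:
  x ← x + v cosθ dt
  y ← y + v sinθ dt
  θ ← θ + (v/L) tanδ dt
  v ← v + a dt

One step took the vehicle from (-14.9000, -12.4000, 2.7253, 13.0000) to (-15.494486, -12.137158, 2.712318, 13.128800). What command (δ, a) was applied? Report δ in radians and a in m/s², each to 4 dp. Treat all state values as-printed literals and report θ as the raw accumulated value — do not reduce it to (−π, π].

δ = -0.0678, a = 2.5760

a = (v'−v)/dt = (0.128800)/0.05 = 2.5760
Δθ = θ'−θ = -0.012982;  (v·dt/L) = 13.0000·0.05/3.4 = 0.191176
tan δ = Δθ·L/(v·dt) = -0.067906  →  δ = -0.0678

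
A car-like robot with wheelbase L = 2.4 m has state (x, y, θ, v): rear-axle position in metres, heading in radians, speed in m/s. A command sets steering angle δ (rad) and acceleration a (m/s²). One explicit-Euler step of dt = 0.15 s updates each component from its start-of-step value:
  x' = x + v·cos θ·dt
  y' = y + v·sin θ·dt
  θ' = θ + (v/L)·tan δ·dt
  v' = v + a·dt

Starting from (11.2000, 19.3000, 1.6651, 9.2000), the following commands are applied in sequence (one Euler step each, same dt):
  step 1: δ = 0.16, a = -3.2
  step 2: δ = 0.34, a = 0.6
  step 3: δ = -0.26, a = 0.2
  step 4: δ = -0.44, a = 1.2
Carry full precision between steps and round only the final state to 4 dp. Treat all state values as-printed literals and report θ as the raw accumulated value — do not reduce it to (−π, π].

(10.0300, 24.4764, 1.5441, 9.0200)

after step 1 (δ=0.16, a=-3.2): (11.070054, 20.673868, 1.757893, 8.720000)
after step 2 (δ=0.34, a=0.6): (10.826756, 21.959042, 1.950680, 8.810000)
after step 3 (δ=-0.26, a=0.2): (10.336728, 23.186329, 1.804202, 8.840000)
after step 4 (δ=-0.44, a=1.2): (10.030035, 24.476374, 1.544095, 9.020000)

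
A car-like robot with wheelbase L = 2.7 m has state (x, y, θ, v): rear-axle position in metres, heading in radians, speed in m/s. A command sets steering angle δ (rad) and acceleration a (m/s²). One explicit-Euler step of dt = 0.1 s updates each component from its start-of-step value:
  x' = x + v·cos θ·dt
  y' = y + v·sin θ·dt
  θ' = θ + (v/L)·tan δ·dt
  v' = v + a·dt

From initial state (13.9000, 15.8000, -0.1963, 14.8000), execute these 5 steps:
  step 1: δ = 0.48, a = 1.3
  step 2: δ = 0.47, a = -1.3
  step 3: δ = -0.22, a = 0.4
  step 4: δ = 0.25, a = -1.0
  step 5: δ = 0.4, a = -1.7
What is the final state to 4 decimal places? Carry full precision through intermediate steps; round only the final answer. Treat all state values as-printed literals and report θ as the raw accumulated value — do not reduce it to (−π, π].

after step 1 (δ=0.48, a=1.3): (15.351577, 15.511338, 0.089072, 14.930000)
after step 2 (δ=0.47, a=-1.3): (16.838658, 15.644147, 0.369958, 14.800000)
after step 3 (δ=-0.22, a=0.4): (18.218525, 16.179280, 0.247382, 14.840000)
after step 4 (δ=0.25, a=-1.0): (19.657347, 16.542661, 0.387725, 14.740000)
after step 5 (δ=0.4, a=-1.7): (21.021934, 17.099956, 0.618539, 14.570000)

(21.0219, 17.1000, 0.6185, 14.5700)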